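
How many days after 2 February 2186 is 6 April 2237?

Day-of-year of February 2, 2186: 33.
Day-of-year of April 6, 2237: 96.
2186 has 365 days, so 365 − 33 = 332 days remain in 2186.
Full years 2187–2236: 38 common + 12 leap = 38×365 + 12×366 = 18262 days.
Total: 332 + 18262 + 96 = 18690 days.

18690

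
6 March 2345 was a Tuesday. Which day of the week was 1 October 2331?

Count forward from the earlier date (October 1, 2331) to the later (March 6, 2345):
From October 1, 2331 to October 1, 2344: 13 years, of which 4 contain a Feb 29 — 9×365 + 4×366 = 4749 days.
October 2344: 31 − 1 = 30 days remain.
Then November (30), December (31), January (31), February 2345 (28): 30 + 31 + 31 + 28 = 120 days.
March 1–6, 2345: 6 days.
Residual: 156 days.
Total: 4905 days.
4905 mod 7 = 5, so 5 days before Tuesday is Thursday.

Thursday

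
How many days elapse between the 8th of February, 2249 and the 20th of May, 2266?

Day-of-year of February 8, 2249: 39.
Day-of-year of May 20, 2266: 140.
2249 has 365 days, so 365 − 39 = 326 days remain in 2249.
Full years 2250–2265: 12 common + 4 leap = 12×365 + 4×366 = 5844 days.
Total: 326 + 5844 + 140 = 6310 days.

6310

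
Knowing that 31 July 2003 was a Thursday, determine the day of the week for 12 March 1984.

Count forward from the earlier date (March 12, 1984) to the later (July 31, 2003):
From March 12, 1984 to March 12, 2003: 19 years, of which 4 contain a Feb 29 — 15×365 + 4×366 = 6939 days.
(2000 is a leap year (divisible by 400).)
March 2003: 31 − 12 = 19 days remain.
Then April (30), May (31), June (30): 30 + 31 + 30 = 91 days.
July 1–31, 2003: 31 days.
Residual: 141 days.
Total: 7080 days.
7080 mod 7 = 3, so 3 days before Thursday is Monday.

Monday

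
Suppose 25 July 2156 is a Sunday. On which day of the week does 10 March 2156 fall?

Count forward from the earlier date (March 10, 2156) to the later (July 25, 2156):
March 2156: 31 − 10 = 21 days remain.
Then April (30), May (31), June (30): 30 + 31 + 30 = 91 days.
July 1–25, 2156: 25 days.
Total: 21 + 91 + 25 = 137 days.
137 mod 7 = 4, so 4 days before Sunday is Wednesday.

Wednesday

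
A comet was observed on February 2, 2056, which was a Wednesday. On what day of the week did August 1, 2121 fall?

Friday

Day-of-year of February 2, 2056: 33.
Day-of-year of August 1, 2121: 213.
2056 has 366 days, so 366 − 33 = 333 days remain in 2056.
Full years 2057–2120: 49 common + 15 leap = 49×365 + 15×366 = 23375 days.
Total: 333 + 23375 + 213 = 23921 days.
23921 mod 7 = 2, so 2 days after Wednesday is Friday.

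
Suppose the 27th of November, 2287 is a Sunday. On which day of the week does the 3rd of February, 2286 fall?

Count forward from the earlier date (February 3, 2286) to the later (November 27, 2287):
February 2286: 28 − 3 = 25 days remain (2286 is not a leap year, so February has 28 days).
Then 20 full months totalling 610 days.
November 1–27, 2287: 27 days.
Total: 25 + 610 + 27 = 662 days.
662 mod 7 = 4, so 4 days before Sunday is Wednesday.

Wednesday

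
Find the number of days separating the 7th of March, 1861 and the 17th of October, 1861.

March 1861: 31 − 7 = 24 days remain.
Then April (30), May (31), June (30), July (31), August (31), September (30): 30 + 31 + 30 + 31 + 31 + 30 = 183 days.
October 1–17, 1861: 17 days.
Total: 24 + 183 + 17 = 224 days.

224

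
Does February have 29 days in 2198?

2198 is not a leap year.

No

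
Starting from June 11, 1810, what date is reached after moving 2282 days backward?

March 12, 1804

Count 2282 days before June 11, 1810:
March 12, 1804 → March 12, 1805: 365 days.
March 12, 1805 → March 12, 1806: 365 days.
March 12, 1806 → March 12, 1807: 365 days.
March 12, 1807 → March 12, 1808: 366 days (1808 is a leap year).
March 12, 1808 → March 12, 1809: 365 days.
March 12, 1809 → March 12, 1810: 365 days.
March 1810: 31 − 12 = 19 days remain.
Then April (30), May (31): 30 + 31 = 61 days.
June 1–11, 1810: 11 days.
Residual: 91 days.
Total: 2282 days.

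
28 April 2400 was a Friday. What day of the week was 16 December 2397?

Tuesday

Count forward from the earlier date (December 16, 2397) to the later (April 28, 2400):
December 16, 2397 → December 16, 2398: 365 days.
December 16, 2398 → December 16, 2399: 365 days.
December 2399: 31 − 16 = 15 days remain.
Then January (31), February 2400 (29), March (31): 31 + 29 + 31 = 91 days.
April 1–28, 2400: 28 days.
Residual: 134 days.
Total: 864 days.
864 mod 7 = 3, so 3 days before Friday is Tuesday.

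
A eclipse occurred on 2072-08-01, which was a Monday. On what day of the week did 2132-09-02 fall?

Tuesday

From August 1, 2072 to August 1, 2132: 60 years, of which 14 contain a Feb 29 — 46×365 + 14×366 = 21914 days.
(2100 is not a leap year (divisible by 100 but not 400).)
August 2132: 31 − 1 = 30 days remain.
September 1–2, 2132: 2 days.
Residual: 32 days.
Total: 21946 days.
21946 mod 7 = 1, so 1 day after Monday is Tuesday.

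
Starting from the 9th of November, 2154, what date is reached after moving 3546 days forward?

the 25th of July, 2164

Count 3546 days after November 9, 2154:
From November 9, 2154 to November 9, 2163: 9 years, of which 2 contain a Feb 29 — 7×365 + 2×366 = 3287 days.
November 2163: 30 − 9 = 21 days remain.
Then December (31), January (31), February 2164 (29), March (31), April (30), May (31), June (30): 31 + 31 + 29 + 31 + 30 + 31 + 30 = 213 days.
July 1–25, 2164: 25 days.
Residual: 259 days.
Total: 3546 days.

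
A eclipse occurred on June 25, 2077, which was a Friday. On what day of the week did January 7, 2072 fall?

Thursday

Count forward from the earlier date (January 7, 2072) to the later (June 25, 2077):
Day-of-year of January 7, 2072: 7.
Day-of-year of June 25, 2077: 176.
2072 has 366 days, so 366 − 7 = 359 days remain in 2072.
Full years: 2073: 365; 2074: 365; 2075: 365; 2076: 366. Sum = 1461.
Total: 359 + 1461 + 176 = 1996 days.
1996 mod 7 = 1, so 1 day before Friday is Thursday.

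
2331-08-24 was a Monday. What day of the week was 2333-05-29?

August 2331: 31 − 24 = 7 days remain.
Then 20 full months totalling 608 days.
May 1–29, 2333: 29 days.
Total: 7 + 608 + 29 = 644 days.
644 is a multiple of 7, so 2333-05-29 falls on the same weekday: Monday.

Monday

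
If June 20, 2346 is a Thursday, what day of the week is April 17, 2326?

Count forward from the earlier date (April 17, 2326) to the later (June 20, 2346):
Day-of-year of April 17, 2326: 107.
Day-of-year of June 20, 2346: 171.
2326 has 365 days, so 365 − 107 = 258 days remain in 2326.
Full years 2327–2345: 14 common + 5 leap = 14×365 + 5×366 = 6940 days.
Total: 258 + 6940 + 171 = 7369 days.
7369 mod 7 = 5, so 5 days before Thursday is Saturday.

Saturday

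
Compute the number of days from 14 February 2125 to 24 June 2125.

February 2125: 28 − 14 = 14 days remain (2125 is not a leap year, so February has 28 days).
Then March (31), April (30), May (31): 31 + 30 + 31 = 92 days.
June 1–24, 2125: 24 days.
Total: 14 + 92 + 24 = 130 days.

130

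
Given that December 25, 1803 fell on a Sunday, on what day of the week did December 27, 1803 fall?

Tuesday

Within December 1803: 27 − 25 = 2 days.
2 mod 7 = 2, so 2 days after Sunday is Tuesday.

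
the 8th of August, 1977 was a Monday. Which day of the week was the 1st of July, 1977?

Count forward from the earlier date (July 1, 1977) to the later (August 8, 1977):
July 1977: 31 − 1 = 30 days remain.
August 1–8, 1977: 8 days.
Total: 30 + 8 = 38 days.
38 mod 7 = 3, so 3 days before Monday is Friday.

Friday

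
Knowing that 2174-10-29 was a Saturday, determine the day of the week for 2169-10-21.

Saturday

Count forward from the earlier date (October 21, 2169) to the later (October 29, 2174):
Day-of-year of October 21, 2169: 294.
Day-of-year of October 29, 2174: 302.
2169 has 365 days, so 365 − 294 = 71 days remain in 2169.
Full years: 2170: 365; 2171: 365; 2172: 366; 2173: 365. Sum = 1461.
Total: 71 + 1461 + 302 = 1834 days.
1834 is a multiple of 7, so 2169-10-21 falls on the same weekday: Saturday.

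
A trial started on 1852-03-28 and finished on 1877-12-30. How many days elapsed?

9408

From March 28, 1852 to March 28, 1877: 25 years, of which 6 contain a Feb 29 — 19×365 + 6×366 = 9131 days.
March 1877: 31 − 28 = 3 days remain.
Then April (30), May (31), June (30), July (31), August (31), September (30), October (31), November (30): 30 + 31 + 30 + 31 + 31 + 30 + 31 + 30 = 244 days.
December 1–30, 1877: 30 days.
Residual: 277 days.
Total: 9408 days.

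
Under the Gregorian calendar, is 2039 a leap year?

No

2039 is not a leap year.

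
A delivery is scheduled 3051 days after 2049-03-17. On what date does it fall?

2057-07-24

Count 3051 days after March 17, 2049:
Day-of-year of March 17, 2049: 76.
Day-of-year of July 24, 2057: 205.
2049 has 365 days, so 365 − 76 = 289 days remain in 2049.
Full years 2050–2056: 5 common + 2 leap = 5×365 + 2×366 = 2557 days.
Total: 289 + 2557 + 205 = 3051 days.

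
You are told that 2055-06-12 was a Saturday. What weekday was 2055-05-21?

Friday

Count forward from the earlier date (May 21, 2055) to the later (June 12, 2055):
May 2055: 31 − 21 = 10 days remain.
June 1–12, 2055: 12 days.
Total: 10 + 12 = 22 days.
22 mod 7 = 1, so 1 day before Saturday is Friday.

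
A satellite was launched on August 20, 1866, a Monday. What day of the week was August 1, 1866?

Count forward from the earlier date (August 1, 1866) to the later (August 20, 1866):
Within August 1866: 20 − 1 = 19 days.
19 mod 7 = 5, so 5 days before Monday is Wednesday.

Wednesday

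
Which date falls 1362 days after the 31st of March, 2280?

the 23rd of December, 2283

Count 1362 days after March 31, 2280:
March 31, 2280 → March 31, 2281: 365 days.
March 31, 2281 → March 31, 2282: 365 days.
March 31, 2282 → March 31, 2283: 365 days.
March 2283: 31 − 31 = 0 days remain.
Then April (30), May (31), June (30), July (31), August (31), September (30), October (31), November (30): 30 + 31 + 30 + 31 + 31 + 30 + 31 + 30 = 244 days.
December 1–23, 2283: 23 days.
Residual: 267 days.
Total: 1362 days.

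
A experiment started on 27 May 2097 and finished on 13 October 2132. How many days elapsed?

12922

Day-of-year of May 27, 2097: 147.
Day-of-year of October 13, 2132: 287.
2097 has 365 days, so 365 − 147 = 218 days remain in 2097.
Full years 2098–2131: 27 common + 7 leap = 27×365 + 7×366 = 12417 days.
Total: 218 + 12417 + 287 = 12922 days.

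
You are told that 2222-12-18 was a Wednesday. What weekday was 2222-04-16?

Count forward from the earlier date (April 16, 2222) to the later (December 18, 2222):
April 2222: 30 − 16 = 14 days remain.
Then May (31), June (30), July (31), August (31), September (30), October (31), November (30): 31 + 30 + 31 + 31 + 30 + 31 + 30 = 214 days.
December 1–18, 2222: 18 days.
Total: 14 + 214 + 18 = 246 days.
246 mod 7 = 1, so 1 day before Wednesday is Tuesday.

Tuesday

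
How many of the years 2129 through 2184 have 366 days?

14

Years divisible by 4: 2132, 2136, …, 2184 — 14 in all.
No century exceptions apply. Count: 14.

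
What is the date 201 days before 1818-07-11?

1817-12-22

Count 201 days before July 11, 1818:
December 1817: 31 − 22 = 9 days remain.
Then January (31), February 1818 (28), March (31), April (30), May (31), June (30): 31 + 28 + 31 + 30 + 31 + 30 = 181 days.
July 1–11, 1818: 11 days.
Total: 9 + 181 + 11 = 201 days.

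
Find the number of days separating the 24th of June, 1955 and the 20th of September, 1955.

June 1955: 30 − 24 = 6 days remain.
Then July (31), August (31): 31 + 31 = 62 days.
September 1–20, 1955: 20 days.
Total: 6 + 62 + 20 = 88 days.

88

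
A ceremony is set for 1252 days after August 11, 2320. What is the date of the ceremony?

January 15, 2324

Count 1252 days after August 11, 2320:
Day-of-year of August 11, 2320: 224.
Day-of-year of January 15, 2324: 15.
2320 has 366 days, so 366 − 224 = 142 days remain in 2320.
Full years: 2321: 365; 2322: 365; 2323: 365. Sum = 1095.
Total: 142 + 1095 + 15 = 1252 days.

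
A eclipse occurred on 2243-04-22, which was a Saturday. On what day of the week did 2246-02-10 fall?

Tuesday

April 22, 2243 → April 22, 2244: 366 days (2244 is a leap year).
April 22, 2244 → April 22, 2245: 365 days.
April 2245: 30 − 22 = 8 days remain.
Then 9 full months totalling 276 days.
February 1–10, 2246: 10 days (2246 is not a leap year).
Residual: 294 days.
Total: 1025 days.
1025 mod 7 = 3, so 3 days after Saturday is Tuesday.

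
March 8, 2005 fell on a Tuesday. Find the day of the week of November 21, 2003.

Count forward from the earlier date (November 21, 2003) to the later (March 8, 2005):
Day-of-year of November 21, 2003: 325.
Day-of-year of March 8, 2005: 67.
2003 has 365 days, so 365 − 325 = 40 days remain in 2003.
Full years: 2004: 366. Sum = 366.
Total: 40 + 366 + 67 = 473 days.
473 mod 7 = 4, so 4 days before Tuesday is Friday.

Friday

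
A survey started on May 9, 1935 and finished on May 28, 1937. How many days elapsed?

750

Day-of-year of May 9, 1935: 129.
Day-of-year of May 28, 1937: 148.
1935 has 365 days, so 365 − 129 = 236 days remain in 1935.
Full years: 1936: 366. Sum = 366.
Total: 236 + 366 + 148 = 750 days.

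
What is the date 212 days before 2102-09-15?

2102-02-15

Count 212 days before September 15, 2102:
February 2102: 28 − 15 = 13 days remain (2102 is not a leap year, so February has 28 days).
Then March (31), April (30), May (31), June (30), July (31), August (31): 31 + 30 + 31 + 30 + 31 + 31 = 184 days.
September 1–15, 2102: 15 days.
Total: 13 + 184 + 15 = 212 days.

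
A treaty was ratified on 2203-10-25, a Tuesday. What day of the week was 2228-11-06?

Thursday

Day-of-year of October 25, 2203: 298.
Day-of-year of November 6, 2228: 311.
2203 has 365 days, so 365 − 298 = 67 days remain in 2203.
Full years 2204–2227: 18 common + 6 leap = 18×365 + 6×366 = 8766 days.
Total: 67 + 8766 + 311 = 9144 days.
9144 mod 7 = 2, so 2 days after Tuesday is Thursday.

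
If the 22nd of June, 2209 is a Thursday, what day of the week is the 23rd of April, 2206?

Wednesday

Count forward from the earlier date (April 23, 2206) to the later (June 22, 2209):
April 23, 2206 → April 23, 2207: 365 days.
April 23, 2207 → April 23, 2208: 366 days (2208 is a leap year).
April 23, 2208 → April 23, 2209: 365 days.
April 2209: 30 − 23 = 7 days remain.
Then May (31): 31 days.
June 1–22, 2209: 22 days.
Residual: 60 days.
Total: 1156 days.
1156 mod 7 = 1, so 1 day before Thursday is Wednesday.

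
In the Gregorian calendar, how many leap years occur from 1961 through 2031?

17

Years divisible by 4: 1964, 1968, …, 2028 — 17 in all.
2000 is divisible by 400, so still leap.
No century exceptions apply. Count: 17.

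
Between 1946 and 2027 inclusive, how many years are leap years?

20

Years divisible by 4: 1948, 1952, …, 2024 — 20 in all.
2000 is divisible by 400, so still leap.
No century exceptions apply. Count: 20.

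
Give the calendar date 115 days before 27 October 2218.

4 July 2218

Count 115 days before October 27, 2218:
July 2218: 31 − 4 = 27 days remain.
Then August (31), September (30): 31 + 30 = 61 days.
October 1–27, 2218: 27 days.
Total: 27 + 61 + 27 = 115 days.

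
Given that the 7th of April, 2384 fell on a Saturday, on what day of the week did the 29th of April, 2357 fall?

Monday

Count forward from the earlier date (April 29, 2357) to the later (April 7, 2384):
Day-of-year of April 29, 2357: 119.
Day-of-year of April 7, 2384: 98.
2357 has 365 days, so 365 − 119 = 246 days remain in 2357.
Full years 2358–2383: 20 common + 6 leap = 20×365 + 6×366 = 9496 days.
Total: 246 + 9496 + 98 = 9840 days.
9840 mod 7 = 5, so 5 days before Saturday is Monday.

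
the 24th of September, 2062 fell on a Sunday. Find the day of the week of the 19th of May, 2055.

Count forward from the earlier date (May 19, 2055) to the later (September 24, 2062):
From May 19, 2055 to May 19, 2062: 7 years, of which 2 contain a Feb 29 — 5×365 + 2×366 = 2557 days.
May 2062: 31 − 19 = 12 days remain.
Then June (30), July (31), August (31): 30 + 31 + 31 = 92 days.
September 1–24, 2062: 24 days.
Residual: 128 days.
Total: 2685 days.
2685 mod 7 = 4, so 4 days before Sunday is Wednesday.

Wednesday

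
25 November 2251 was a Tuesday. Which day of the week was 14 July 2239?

Sunday

Count forward from the earlier date (July 14, 2239) to the later (November 25, 2251):
From July 14, 2239 to July 14, 2251: 12 years, of which 3 contain a Feb 29 — 9×365 + 3×366 = 4383 days.
July 2251: 31 − 14 = 17 days remain.
Then August (31), September (30), October (31): 31 + 30 + 31 = 92 days.
November 1–25, 2251: 25 days.
Residual: 134 days.
Total: 4517 days.
4517 mod 7 = 2, so 2 days before Tuesday is Sunday.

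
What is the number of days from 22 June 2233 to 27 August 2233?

June 2233: 30 − 22 = 8 days remain.
Then July (31): 31 days.
August 1–27, 2233: 27 days.
Total: 8 + 31 + 27 = 66 days.

66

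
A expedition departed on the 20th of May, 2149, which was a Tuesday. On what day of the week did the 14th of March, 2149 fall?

Count forward from the earlier date (March 14, 2149) to the later (May 20, 2149):
March 2149: 31 − 14 = 17 days remain.
Then April (30): 30 days.
May 1–20, 2149: 20 days.
Total: 17 + 30 + 20 = 67 days.
67 mod 7 = 4, so 4 days before Tuesday is Friday.

Friday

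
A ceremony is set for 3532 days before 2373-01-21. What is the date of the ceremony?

2363-05-22

Count 3532 days before January 21, 2373:
From May 22, 2363 to May 22, 2372: 9 years, of which 3 contain a Feb 29 — 6×365 + 3×366 = 3288 days.
May 2372: 31 − 22 = 9 days remain.
Then June (30), July (31), August (31), September (30), October (31), November (30), December (31): 30 + 31 + 31 + 30 + 31 + 30 + 31 = 214 days.
January 1–21, 2373: 21 days.
Residual: 244 days.
Total: 3532 days.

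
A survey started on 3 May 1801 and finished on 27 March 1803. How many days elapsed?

693

Day-of-year of May 3, 1801: 123.
Day-of-year of March 27, 1803: 86.
1801 has 365 days, so 365 − 123 = 242 days remain in 1801.
Full years: 1802: 365. Sum = 365.
Total: 242 + 365 + 86 = 693 days.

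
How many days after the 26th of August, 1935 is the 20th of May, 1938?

August 26, 1935 → August 26, 1936: 366 days (1936 is a leap year).
August 26, 1936 → August 26, 1937: 365 days.
August 1937: 31 − 26 = 5 days remain.
Then September (30), October (31), November (30), December (31), January (31), February 1938 (28), March (31), April (30): 30 + 31 + 30 + 31 + 31 + 28 + 31 + 30 = 242 days.
May 1–20, 1938: 20 days.
Residual: 267 days.
Total: 998 days.

998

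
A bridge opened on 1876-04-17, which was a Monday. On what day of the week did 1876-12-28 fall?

April 1876: 30 − 17 = 13 days remain.
Then May (31), June (30), July (31), August (31), September (30), October (31), November (30): 31 + 30 + 31 + 31 + 30 + 31 + 30 = 214 days.
December 1–28, 1876: 28 days.
Total: 13 + 214 + 28 = 255 days.
255 mod 7 = 3, so 3 days after Monday is Thursday.

Thursday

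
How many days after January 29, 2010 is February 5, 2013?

Day-of-year of January 29, 2010: 29.
Day-of-year of February 5, 2013: 36.
2010 has 365 days, so 365 − 29 = 336 days remain in 2010.
Full years: 2011: 365; 2012: 366. Sum = 731.
Total: 336 + 731 + 36 = 1103 days.

1103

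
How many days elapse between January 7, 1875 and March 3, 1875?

55

January 1875: 31 − 7 = 24 days remain.
Then February 1875 (28): 28 days.
March 1–3, 1875: 3 days.
Total: 24 + 28 + 3 = 55 days.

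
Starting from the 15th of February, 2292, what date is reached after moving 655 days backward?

the 1st of May, 2290

Count 655 days before February 15, 2292:
May 1, 2290 → May 1, 2291: 365 days.
May 2291: 31 − 1 = 30 days remain.
Then June (30), July (31), August (31), September (30), October (31), November (30), December (31), January (31): 30 + 31 + 31 + 30 + 31 + 30 + 31 + 31 = 245 days.
February 1–15, 2292: 15 days (2292 is a leap year).
Residual: 290 days.
Total: 655 days.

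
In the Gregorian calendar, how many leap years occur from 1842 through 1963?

29

Years divisible by 4: 1844, 1848, …, 1960 — 30 in all.
Of these, 1900 is divisible by 100 but not 400, so not leap.
Leap years: 30 − 1 = 29.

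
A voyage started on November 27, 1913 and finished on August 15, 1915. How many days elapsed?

Day-of-year of November 27, 1913: 331.
Day-of-year of August 15, 1915: 227.
1913 has 365 days, so 365 − 331 = 34 days remain in 1913.
Full years: 1914: 365. Sum = 365.
Total: 34 + 365 + 227 = 626 days.

626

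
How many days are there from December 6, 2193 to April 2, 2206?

Day-of-year of December 6, 2193: 340.
Day-of-year of April 2, 2206: 92.
2193 has 365 days, so 365 − 340 = 25 days remain in 2193.
Full years 2194–2205: 10 common + 2 leap = 10×365 + 2×366 = 4382 days.
Total: 25 + 4382 + 92 = 4499 days.

4499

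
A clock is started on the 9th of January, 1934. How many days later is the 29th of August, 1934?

January 1934: 31 − 9 = 22 days remain.
Then February 1934 (28), March (31), April (30), May (31), June (30), July (31): 28 + 31 + 30 + 31 + 30 + 31 = 181 days.
August 1–29, 1934: 29 days.
Total: 22 + 181 + 29 = 232 days.

232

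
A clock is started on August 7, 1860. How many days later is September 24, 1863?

1143

Day-of-year of August 7, 1860: 220.
Day-of-year of September 24, 1863: 267.
1860 has 366 days, so 366 − 220 = 146 days remain in 1860.
Full years: 1861: 365; 1862: 365. Sum = 730.
Total: 146 + 730 + 267 = 1143 days.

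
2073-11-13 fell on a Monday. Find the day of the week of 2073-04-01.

Saturday

Count forward from the earlier date (April 1, 2073) to the later (November 13, 2073):
April 2073: 30 − 1 = 29 days remain.
Then May (31), June (30), July (31), August (31), September (30), October (31): 31 + 30 + 31 + 31 + 30 + 31 = 184 days.
November 1–13, 2073: 13 days.
Total: 29 + 184 + 13 = 226 days.
226 mod 7 = 2, so 2 days before Monday is Saturday.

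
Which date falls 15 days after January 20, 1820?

February 4, 1820

Count 15 days after January 20, 1820:
January 1820: 31 − 20 = 11 days remain.
February 1–4, 1820: 4 days (1820 is a leap year).
Total: 11 + 4 = 15 days.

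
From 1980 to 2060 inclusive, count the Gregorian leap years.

Years divisible by 4: 1980, 1984, …, 2060 — 21 in all.
2000 is divisible by 400, so still leap.
No century exceptions apply. Count: 21.

21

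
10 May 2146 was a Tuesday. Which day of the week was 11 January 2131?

Thursday

Count forward from the earlier date (January 11, 2131) to the later (May 10, 2146):
From January 11, 2131 to January 11, 2146: 15 years, of which 4 contain a Feb 29 — 11×365 + 4×366 = 5479 days.
January 2146: 31 − 11 = 20 days remain.
Then February 2146 (28), March (31), April (30): 28 + 31 + 30 = 89 days.
May 1–10, 2146: 10 days.
Residual: 119 days.
Total: 5598 days.
5598 mod 7 = 5, so 5 days before Tuesday is Thursday.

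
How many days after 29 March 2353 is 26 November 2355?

March 29, 2353 → March 29, 2354: 365 days.
March 29, 2354 → March 29, 2355: 365 days.
March 2355: 31 − 29 = 2 days remain.
Then April (30), May (31), June (30), July (31), August (31), September (30), October (31): 30 + 31 + 30 + 31 + 31 + 30 + 31 = 214 days.
November 1–26, 2355: 26 days.
Residual: 242 days.
Total: 972 days.

972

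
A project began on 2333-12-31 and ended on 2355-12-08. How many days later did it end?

Day-of-year of December 31, 2333: 365.
Day-of-year of December 8, 2355: 342.
2333 has 365 days, so 365 − 365 = 0 days remain in 2333.
Full years 2334–2354: 16 common + 5 leap = 16×365 + 5×366 = 7670 days.
Total: 0 + 7670 + 342 = 8012 days.

8012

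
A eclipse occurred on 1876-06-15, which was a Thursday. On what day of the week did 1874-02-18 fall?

Wednesday

Count forward from the earlier date (February 18, 1874) to the later (June 15, 1876):
February 1874: 28 − 18 = 10 days remain (1874 is not a leap year, so February has 28 days).
Then 27 full months totalling 823 days.
June 1–15, 1876: 15 days.
Total: 10 + 823 + 15 = 848 days.
848 mod 7 = 1, so 1 day before Thursday is Wednesday.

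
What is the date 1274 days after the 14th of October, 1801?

the 10th of April, 1805

Count 1274 days after October 14, 1801:
Day-of-year of October 14, 1801: 287.
Day-of-year of April 10, 1805: 100.
1801 has 365 days, so 365 − 287 = 78 days remain in 1801.
Full years: 1802: 365; 1803: 365; 1804: 366. Sum = 1096.
Total: 78 + 1096 + 100 = 1274 days.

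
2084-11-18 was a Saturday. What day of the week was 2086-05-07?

Tuesday

November 2084: 30 − 18 = 12 days remain.
Then 17 full months totalling 516 days.
May 1–7, 2086: 7 days.
Total: 12 + 516 + 7 = 535 days.
535 mod 7 = 3, so 3 days after Saturday is Tuesday.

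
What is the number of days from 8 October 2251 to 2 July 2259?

Day-of-year of October 8, 2251: 281.
Day-of-year of July 2, 2259: 183.
2251 has 365 days, so 365 − 281 = 84 days remain in 2251.
Full years 2252–2258: 5 common + 2 leap = 5×365 + 2×366 = 2557 days.
Total: 84 + 2557 + 183 = 2824 days.

2824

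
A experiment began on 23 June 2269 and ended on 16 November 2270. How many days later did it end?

Day-of-year of June 23, 2269: 174.
Day-of-year of November 16, 2270: 320.
2269 has 365 days, so 365 − 174 = 191 days remain in 2269.
Total: 191 + 320 = 511 days.

511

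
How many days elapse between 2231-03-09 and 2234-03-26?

1113

March 9, 2231 → March 9, 2232: 366 days (2232 is a leap year).
March 9, 2232 → March 9, 2233: 365 days.
March 9, 2233 → March 9, 2234: 365 days.
Within March 2234: 26 − 9 = 17 days.
Total: 1113 days.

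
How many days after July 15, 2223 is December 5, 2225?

874

Day-of-year of July 15, 2223: 196.
Day-of-year of December 5, 2225: 339.
2223 has 365 days, so 365 − 196 = 169 days remain in 2223.
Full years: 2224: 366. Sum = 366.
Total: 169 + 366 + 339 = 874 days.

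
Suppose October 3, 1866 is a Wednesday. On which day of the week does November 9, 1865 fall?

Count forward from the earlier date (November 9, 1865) to the later (October 3, 1866):
November 1865: 30 − 9 = 21 days remain.
Then 10 full months totalling 304 days.
October 1–3, 1866: 3 days.
Residual: 328 days.
Total: 328 days.
328 mod 7 = 6, so 6 days before Wednesday is Thursday.

Thursday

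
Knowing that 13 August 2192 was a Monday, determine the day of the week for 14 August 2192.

Tuesday

Within August 2192: 14 − 13 = 1 day.
1 mod 7 = 1, so 1 day after Monday is Tuesday.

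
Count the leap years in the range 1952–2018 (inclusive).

Years divisible by 4: 1952, 1956, …, 2016 — 17 in all.
2000 is divisible by 400, so still leap.
No century exceptions apply. Count: 17.

17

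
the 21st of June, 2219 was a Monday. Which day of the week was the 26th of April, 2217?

Saturday

Count forward from the earlier date (April 26, 2217) to the later (June 21, 2219):
April 2217: 30 − 26 = 4 days remain.
Then 25 full months totalling 761 days.
June 1–21, 2219: 21 days.
Total: 4 + 761 + 21 = 786 days.
786 mod 7 = 2, so 2 days before Monday is Saturday.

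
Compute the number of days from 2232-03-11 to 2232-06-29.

110

March 2232: 31 − 11 = 20 days remain.
Then April (30), May (31): 30 + 31 = 61 days.
June 1–29, 2232: 29 days.
Total: 20 + 61 + 29 = 110 days.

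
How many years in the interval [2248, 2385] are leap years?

34

Years divisible by 4: 2248, 2252, …, 2384 — 35 in all.
Of these, 2300 is divisible by 100 but not 400, so not leap.
Leap years: 35 − 1 = 34.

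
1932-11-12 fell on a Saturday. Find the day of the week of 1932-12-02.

November 1932: 30 − 12 = 18 days remain.
December 1–2, 1932: 2 days.
Total: 18 + 2 = 20 days.
20 mod 7 = 6, so 6 days after Saturday is Friday.

Friday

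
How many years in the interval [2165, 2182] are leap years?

Years divisible by 4 in [2165, 2182]: 2168, 2172, 2176, 2180.
No century exceptions apply. Count: 4.

4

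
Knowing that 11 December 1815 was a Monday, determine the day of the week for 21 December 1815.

Thursday

Within December 1815: 21 − 11 = 10 days.
10 mod 7 = 3, so 3 days after Monday is Thursday.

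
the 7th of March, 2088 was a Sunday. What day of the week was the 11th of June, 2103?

Day-of-year of March 7, 2088: 67.
Day-of-year of June 11, 2103: 162.
2088 has 366 days, so 366 − 67 = 299 days remain in 2088.
Full years 2089–2102: 12 common + 2 leap = 12×365 + 2×366 = 5112 days.
Total: 299 + 5112 + 162 = 5573 days.
5573 mod 7 = 1, so 1 day after Sunday is Monday.

Monday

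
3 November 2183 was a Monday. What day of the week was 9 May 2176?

Thursday

Count forward from the earlier date (May 9, 2176) to the later (November 3, 2183):
From May 9, 2176 to May 9, 2183: 7 years, of which 1 contains a Feb 29 — 6×365 + 1×366 = 2556 days.
May 2183: 31 − 9 = 22 days remain.
Then June (30), July (31), August (31), September (30), October (31): 30 + 31 + 31 + 30 + 31 = 153 days.
November 1–3, 2183: 3 days.
Residual: 178 days.
Total: 2734 days.
2734 mod 7 = 4, so 4 days before Monday is Thursday.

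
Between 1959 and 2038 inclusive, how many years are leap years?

Years divisible by 4: 1960, 1964, …, 2036 — 20 in all.
2000 is divisible by 400, so still leap.
No century exceptions apply. Count: 20.

20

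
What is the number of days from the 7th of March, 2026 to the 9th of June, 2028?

March 2026: 31 − 7 = 24 days remain.
Then 26 full months totalling 792 days.
June 1–9, 2028: 9 days.
Total: 24 + 792 + 9 = 825 days.

825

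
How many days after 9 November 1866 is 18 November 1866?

9

Within November 1866: 18 − 9 = 9 days.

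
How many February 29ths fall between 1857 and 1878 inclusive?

5

Years divisible by 4 in [1857, 1878]: 1860, 1864, 1868, 1872, 1876.
No century exceptions apply. Count: 5.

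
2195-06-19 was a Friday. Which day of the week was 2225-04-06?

Wednesday

From June 19, 2195 to June 19, 2224: 29 years, of which 7 contain a Feb 29 — 22×365 + 7×366 = 10592 days.
(2200 is not a leap year (divisible by 100 but not 400).)
June 2224: 30 − 19 = 11 days remain.
Then 9 full months totalling 274 days.
April 1–6, 2225: 6 days.
Residual: 291 days.
Total: 10883 days.
10883 mod 7 = 5, so 5 days after Friday is Wednesday.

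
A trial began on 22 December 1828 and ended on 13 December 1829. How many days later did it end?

December 1828: 31 − 22 = 9 days remain.
Then 11 full months totalling 334 days.
December 1–13, 1829: 13 days.
Residual: 356 days.
Total: 356 days.

356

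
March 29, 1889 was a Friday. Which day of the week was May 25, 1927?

Day-of-year of March 29, 1889: 88.
Day-of-year of May 25, 1927: 145.
1889 has 365 days, so 365 − 88 = 277 days remain in 1889.
Full years 1890–1926: 29 common + 8 leap = 29×365 + 8×366 = 13513 days.
Total: 277 + 13513 + 145 = 13935 days.
13935 mod 7 = 5, so 5 days after Friday is Wednesday.

Wednesday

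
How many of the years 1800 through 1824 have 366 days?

Years divisible by 4 in [1800, 1824]: 1800, 1804, 1808, 1812, 1816, 1820, 1824.
Of these, 1800 is divisible by 100 but not 400, so not leap.
Leap years: 7 − 1 = 6.

6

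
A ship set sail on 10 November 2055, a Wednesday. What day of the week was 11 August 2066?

Wednesday

Day-of-year of November 10, 2055: 314.
Day-of-year of August 11, 2066: 223.
2055 has 365 days, so 365 − 314 = 51 days remain in 2055.
Full years 2056–2065: 7 common + 3 leap = 7×365 + 3×366 = 3653 days.
Total: 51 + 3653 + 223 = 3927 days.
3927 is a multiple of 7, so 11 August 2066 falls on the same weekday: Wednesday.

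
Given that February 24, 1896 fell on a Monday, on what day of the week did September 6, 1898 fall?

February 24, 1896 → February 24, 1897: 366 days (1896 is a leap year).
February 24, 1897 → February 24, 1898: 365 days.
February 1898: 28 − 24 = 4 days remain (1898 is not a leap year, so February has 28 days).
Then March (31), April (30), May (31), June (30), July (31), August (31): 31 + 30 + 31 + 30 + 31 + 31 = 184 days.
September 1–6, 1898: 6 days.
Residual: 194 days.
Total: 925 days.
925 mod 7 = 1, so 1 day after Monday is Tuesday.

Tuesday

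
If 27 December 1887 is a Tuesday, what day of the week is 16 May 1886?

Count forward from the earlier date (May 16, 1886) to the later (December 27, 1887):
May 16, 1886 → May 16, 1887: 365 days.
May 1887: 31 − 16 = 15 days remain.
Then June (30), July (31), August (31), September (30), October (31), November (30): 30 + 31 + 31 + 30 + 31 + 30 = 183 days.
December 1–27, 1887: 27 days.
Residual: 225 days.
Total: 590 days.
590 mod 7 = 2, so 2 days before Tuesday is Sunday.

Sunday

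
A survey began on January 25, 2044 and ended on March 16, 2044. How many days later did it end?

January 2044: 31 − 25 = 6 days remain.
Then February 2044 (29): 29 days.
March 1–16, 2044: 16 days.
Total: 6 + 29 + 16 = 51 days.

51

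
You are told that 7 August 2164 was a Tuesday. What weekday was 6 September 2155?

Count forward from the earlier date (September 6, 2155) to the later (August 7, 2164):
Day-of-year of September 6, 2155: 249.
Day-of-year of August 7, 2164: 220.
2155 has 365 days, so 365 − 249 = 116 days remain in 2155.
Full years 2156–2163: 6 common + 2 leap = 6×365 + 2×366 = 2922 days.
Total: 116 + 2922 + 220 = 3258 days.
3258 mod 7 = 3, so 3 days before Tuesday is Saturday.

Saturday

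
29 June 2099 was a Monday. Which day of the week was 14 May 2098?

Wednesday

Count forward from the earlier date (May 14, 2098) to the later (June 29, 2099):
Day-of-year of May 14, 2098: 134.
Day-of-year of June 29, 2099: 180.
2098 has 365 days, so 365 − 134 = 231 days remain in 2098.
Total: 231 + 180 = 411 days.
411 mod 7 = 5, so 5 days before Monday is Wednesday.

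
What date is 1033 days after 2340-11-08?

2343-09-07

Count 1033 days after November 8, 2340:
November 8, 2340 → November 8, 2341: 365 days.
November 8, 2341 → November 8, 2342: 365 days.
November 2342: 30 − 8 = 22 days remain.
Then 9 full months totalling 274 days.
September 1–7, 2343: 7 days.
Residual: 303 days.
Total: 1033 days.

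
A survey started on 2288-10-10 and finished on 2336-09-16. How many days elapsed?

From October 10, 2288 to October 10, 2335: 47 years, of which 10 contain a Feb 29 — 37×365 + 10×366 = 17165 days.
(2300 is not a leap year (divisible by 100 but not 400).)
October 2335: 31 − 10 = 21 days remain.
Then 10 full months totalling 305 days.
September 1–16, 2336: 16 days.
Residual: 342 days.
Total: 17507 days.

17507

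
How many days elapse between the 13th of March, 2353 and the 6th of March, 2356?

March 13, 2353 → March 13, 2354: 365 days.
March 13, 2354 → March 13, 2355: 365 days.
March 2355: 31 − 13 = 18 days remain.
Then 11 full months totalling 335 days.
March 1–6, 2356: 6 days.
Residual: 359 days.
Total: 1089 days.

1089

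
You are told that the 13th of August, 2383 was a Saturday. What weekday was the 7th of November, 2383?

August 2383: 31 − 13 = 18 days remain.
Then September (30), October (31): 30 + 31 = 61 days.
November 1–7, 2383: 7 days.
Total: 18 + 61 + 7 = 86 days.
86 mod 7 = 2, so 2 days after Saturday is Monday.

Monday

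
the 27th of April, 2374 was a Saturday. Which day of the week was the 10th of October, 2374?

April 2374: 30 − 27 = 3 days remain.
Then May (31), June (30), July (31), August (31), September (30): 31 + 30 + 31 + 31 + 30 = 153 days.
October 1–10, 2374: 10 days.
Total: 3 + 153 + 10 = 166 days.
166 mod 7 = 5, so 5 days after Saturday is Thursday.

Thursday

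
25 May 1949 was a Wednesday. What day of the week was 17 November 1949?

May 1949: 31 − 25 = 6 days remain.
Then June (30), July (31), August (31), September (30), October (31): 30 + 31 + 31 + 30 + 31 = 153 days.
November 1–17, 1949: 17 days.
Total: 6 + 153 + 17 = 176 days.
176 mod 7 = 1, so 1 day after Wednesday is Thursday.

Thursday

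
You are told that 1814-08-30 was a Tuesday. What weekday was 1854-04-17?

Monday

Day-of-year of August 30, 1814: 242.
Day-of-year of April 17, 1854: 107.
1814 has 365 days, so 365 − 242 = 123 days remain in 1814.
Full years 1815–1853: 29 common + 10 leap = 29×365 + 10×366 = 14245 days.
Total: 123 + 14245 + 107 = 14475 days.
14475 mod 7 = 6, so 6 days after Tuesday is Monday.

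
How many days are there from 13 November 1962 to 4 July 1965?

964

Day-of-year of November 13, 1962: 317.
Day-of-year of July 4, 1965: 185.
1962 has 365 days, so 365 − 317 = 48 days remain in 1962.
Full years: 1963: 365; 1964: 366. Sum = 731.
Total: 48 + 731 + 185 = 964 days.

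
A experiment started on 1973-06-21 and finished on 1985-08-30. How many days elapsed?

Day-of-year of June 21, 1973: 172.
Day-of-year of August 30, 1985: 242.
1973 has 365 days, so 365 − 172 = 193 days remain in 1973.
Full years 1974–1984: 8 common + 3 leap = 8×365 + 3×366 = 4018 days.
Total: 193 + 4018 + 242 = 4453 days.

4453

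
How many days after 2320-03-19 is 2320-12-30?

March 2320: 31 − 19 = 12 days remain.
Then April (30), May (31), June (30), July (31), August (31), September (30), October (31), November (30): 30 + 31 + 30 + 31 + 31 + 30 + 31 + 30 = 244 days.
December 1–30, 2320: 30 days.
Total: 12 + 244 + 30 = 286 days.

286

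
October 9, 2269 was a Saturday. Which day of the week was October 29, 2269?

Friday

Within October 2269: 29 − 9 = 20 days.
20 mod 7 = 6, so 6 days after Saturday is Friday.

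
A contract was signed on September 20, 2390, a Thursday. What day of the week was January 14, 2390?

Count forward from the earlier date (January 14, 2390) to the later (September 20, 2390):
January 2390: 31 − 14 = 17 days remain.
Then February 2390 (28), March (31), April (30), May (31), June (30), July (31), August (31): 28 + 31 + 30 + 31 + 30 + 31 + 31 = 212 days.
September 1–20, 2390: 20 days.
Total: 17 + 212 + 20 = 249 days.
249 mod 7 = 4, so 4 days before Thursday is Sunday.

Sunday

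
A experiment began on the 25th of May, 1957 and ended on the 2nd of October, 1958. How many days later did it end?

May 1957: 31 − 25 = 6 days remain.
Then 16 full months totalling 487 days.
October 1–2, 1958: 2 days.
Total: 6 + 487 + 2 = 495 days.

495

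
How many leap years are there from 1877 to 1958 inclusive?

Years divisible by 4: 1880, 1884, …, 1956 — 20 in all.
Of these, 1900 is divisible by 100 but not 400, so not leap.
Leap years: 20 − 1 = 19.

19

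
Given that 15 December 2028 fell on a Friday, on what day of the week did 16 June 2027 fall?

Count forward from the earlier date (June 16, 2027) to the later (December 15, 2028):
June 16, 2027 → June 16, 2028: 366 days (2028 is a leap year).
June 2028: 30 − 16 = 14 days remain.
Then July (31), August (31), September (30), October (31), November (30): 31 + 31 + 30 + 31 + 30 = 153 days.
December 1–15, 2028: 15 days.
Residual: 182 days.
Total: 548 days.
548 mod 7 = 2, so 2 days before Friday is Wednesday.

Wednesday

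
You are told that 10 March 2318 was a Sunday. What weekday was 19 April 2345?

Thursday

From March 10, 2318 to March 10, 2345: 27 years, of which 7 contain a Feb 29 — 20×365 + 7×366 = 9862 days.
March 2345: 31 − 10 = 21 days remain.
April 1–19, 2345: 19 days.
Residual: 40 days.
Total: 9902 days.
9902 mod 7 = 4, so 4 days after Sunday is Thursday.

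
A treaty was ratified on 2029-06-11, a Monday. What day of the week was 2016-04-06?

Wednesday

Count forward from the earlier date (April 6, 2016) to the later (June 11, 2029):
From April 6, 2016 to April 6, 2029: 13 years, of which 3 contain a Feb 29 — 10×365 + 3×366 = 4748 days.
April 2029: 30 − 6 = 24 days remain.
Then May (31): 31 days.
June 1–11, 2029: 11 days.
Residual: 66 days.
Total: 4814 days.
4814 mod 7 = 5, so 5 days before Monday is Wednesday.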